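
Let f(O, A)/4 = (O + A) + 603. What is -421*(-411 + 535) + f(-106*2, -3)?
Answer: -50652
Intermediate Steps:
f(O, A) = 2412 + 4*A + 4*O (f(O, A) = 4*((O + A) + 603) = 4*((A + O) + 603) = 4*(603 + A + O) = 2412 + 4*A + 4*O)
-421*(-411 + 535) + f(-106*2, -3) = -421*(-411 + 535) + (2412 + 4*(-3) + 4*(-106*2)) = -421*124 + (2412 - 12 + 4*(-212)) = -52204 + (2412 - 12 - 848) = -52204 + 1552 = -50652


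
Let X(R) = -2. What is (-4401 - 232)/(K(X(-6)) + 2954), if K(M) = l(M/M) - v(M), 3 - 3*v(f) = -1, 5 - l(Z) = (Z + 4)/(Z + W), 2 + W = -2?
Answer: -13899/8878 ≈ -1.5656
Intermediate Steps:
W = -4 (W = -2 - 2 = -4)
l(Z) = 5 - (4 + Z)/(-4 + Z) (l(Z) = 5 - (Z + 4)/(Z - 4) = 5 - (4 + Z)/(-4 + Z))
v(f) = 4/3 (v(f) = 1 - ⅓*(-1) = 1 + ⅓ = 4/3)
K(M) = 16/3 (K(M) = 4*(-6 + M/M)/(-4 + M/M) - 1*4/3 = 4*(-6 + 1)/(-4 + 1) - 4/3 = 4*(-5)/(-3) - 4/3 = 4*(-⅓)*(-5) - 4/3 = 20/3 - 4/3 = 16/3)
(-4401 - 232)/(K(X(-6)) + 2954) = (-4401 - 232)/(16/3 + 2954) = -4633/8878/3 = -4633*3/8878 = -13899/8878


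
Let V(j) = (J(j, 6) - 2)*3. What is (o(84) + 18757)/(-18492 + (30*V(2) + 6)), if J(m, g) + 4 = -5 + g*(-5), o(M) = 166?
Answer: -18923/22176 ≈ -0.85331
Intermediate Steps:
J(m, g) = -9 - 5*g (J(m, g) = -4 + (-5 + g*(-5)) = -4 + (-5 - 5*g) = -9 - 5*g)
V(j) = -123 (V(j) = ((-9 - 5*6) - 2)*3 = ((-9 - 30) - 2)*3 = (-39 - 2)*3 = -41*3 = -123)
(o(84) + 18757)/(-18492 + (30*V(2) + 6)) = (166 + 18757)/(-18492 + (30*(-123) + 6)) = 18923/(-18492 + (-3690 + 6)) = 18923/(-18492 - 3684) = 18923/(-22176) = 18923*(-1/22176) = -18923/22176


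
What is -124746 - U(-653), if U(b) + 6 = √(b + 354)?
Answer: -124740 - I*√299 ≈ -1.2474e+5 - 17.292*I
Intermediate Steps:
U(b) = -6 + √(354 + b) (U(b) = -6 + √(b + 354) = -6 + √(354 + b))
-124746 - U(-653) = -124746 - (-6 + √(354 - 653)) = -124746 - (-6 + √(-299)) = -124746 - (-6 + I*√299) = -124746 + (6 - I*√299) = -124740 - I*√299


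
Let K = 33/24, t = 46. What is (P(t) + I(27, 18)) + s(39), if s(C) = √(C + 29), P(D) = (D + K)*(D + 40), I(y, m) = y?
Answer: 16405/4 + 2*√17 ≈ 4109.5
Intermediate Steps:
K = 11/8 (K = 33*(1/24) = 11/8 ≈ 1.3750)
P(D) = (40 + D)*(11/8 + D) (P(D) = (D + 11/8)*(D + 40) = (11/8 + D)*(40 + D) = (40 + D)*(11/8 + D))
s(C) = √(29 + C)
(P(t) + I(27, 18)) + s(39) = ((55 + 46² + (331/8)*46) + 27) + √(29 + 39) = ((55 + 2116 + 7613/4) + 27) + √68 = (16297/4 + 27) + 2*√17 = 16405/4 + 2*√17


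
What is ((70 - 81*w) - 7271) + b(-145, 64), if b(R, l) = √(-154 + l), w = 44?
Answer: -10765 + 3*I*√10 ≈ -10765.0 + 9.4868*I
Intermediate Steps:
((70 - 81*w) - 7271) + b(-145, 64) = ((70 - 81*44) - 7271) + √(-154 + 64) = ((70 - 3564) - 7271) + √(-90) = (-3494 - 7271) + 3*I*√10 = -10765 + 3*I*√10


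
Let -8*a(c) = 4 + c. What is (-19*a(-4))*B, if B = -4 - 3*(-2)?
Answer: 0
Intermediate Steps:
a(c) = -½ - c/8 (a(c) = -(4 + c)/8 = -½ - c/8)
B = 2 (B = -4 - 1*(-6) = -4 + 6 = 2)
(-19*a(-4))*B = -19*(-½ - ⅛*(-4))*2 = -19*(-½ + ½)*2 = -19*0*2 = 0*2 = 0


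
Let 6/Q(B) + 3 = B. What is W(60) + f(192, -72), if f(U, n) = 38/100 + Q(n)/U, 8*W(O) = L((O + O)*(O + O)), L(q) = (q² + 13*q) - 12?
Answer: 62264157311/2400 ≈ 2.5943e+7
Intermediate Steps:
L(q) = -12 + q² + 13*q
W(O) = -3/2 + 2*O⁴ + 13*O²/2 (W(O) = (-12 + ((O + O)*(O + O))² + 13*((O + O)*(O + O)))/8 = (-12 + ((2*O)*(2*O))² + 13*((2*O)*(2*O)))/8 = (-12 + (4*O²)² + 13*(4*O²))/8 = (-12 + 16*O⁴ + 52*O²)/8 = -3/2 + 2*O⁴ + 13*O²/2)
Q(B) = 6/(-3 + B)
f(U, n) = 19/50 + 6/(U*(-3 + n)) (f(U, n) = 38/100 + (6/(-3 + n))/U = 38*(1/100) + 6/(U*(-3 + n)) = 19/50 + 6/(U*(-3 + n)))
W(60) + f(192, -72) = (-3/2 + 2*60⁴ + (13/2)*60²) + (1/50)*(300 + 19*192*(-3 - 72))/(192*(-3 - 72)) = (-3/2 + 2*12960000 + (13/2)*3600) + (1/50)*(1/192)*(300 + 19*192*(-75))/(-75) = (-3/2 + 25920000 + 23400) + (1/50)*(1/192)*(-1/75)*(300 - 273600) = 51886797/2 + (1/50)*(1/192)*(-1/75)*(-273300) = 51886797/2 + 911/2400 = 62264157311/2400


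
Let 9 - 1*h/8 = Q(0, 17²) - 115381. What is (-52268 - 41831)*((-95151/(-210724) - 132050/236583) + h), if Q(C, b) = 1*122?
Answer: -4325947444238769276019/49853716092 ≈ -8.6773e+10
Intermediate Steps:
Q(C, b) = 122
h = 922144 (h = 72 - 8*(122 - 115381) = 72 - 8*(-115259) = 72 + 922072 = 922144)
(-52268 - 41831)*((-95151/(-210724) - 132050/236583) + h) = (-52268 - 41831)*((-95151/(-210724) - 132050/236583) + 922144) = -94099*((-95151*(-1/210724) - 132050*1/236583) + 922144) = -94099*((95151/210724 - 132050/236583) + 922144) = -94099*(-5314995167/49853716092 + 922144) = -94099*45972299856946081/49853716092 = -4325947444238769276019/49853716092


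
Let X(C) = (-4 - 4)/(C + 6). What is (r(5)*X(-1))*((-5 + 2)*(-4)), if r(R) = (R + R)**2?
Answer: -1920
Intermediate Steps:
r(R) = 4*R**2 (r(R) = (2*R)**2 = 4*R**2)
X(C) = -8/(6 + C)
(r(5)*X(-1))*((-5 + 2)*(-4)) = ((4*5**2)*(-8/(6 - 1)))*((-5 + 2)*(-4)) = ((4*25)*(-8/5))*(-3*(-4)) = (100*(-8*1/5))*12 = (100*(-8/5))*12 = -160*12 = -1920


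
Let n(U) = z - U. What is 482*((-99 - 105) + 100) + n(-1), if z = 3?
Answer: -50124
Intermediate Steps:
n(U) = 3 - U
482*((-99 - 105) + 100) + n(-1) = 482*((-99 - 105) + 100) + (3 - 1*(-1)) = 482*(-204 + 100) + (3 + 1) = 482*(-104) + 4 = -50128 + 4 = -50124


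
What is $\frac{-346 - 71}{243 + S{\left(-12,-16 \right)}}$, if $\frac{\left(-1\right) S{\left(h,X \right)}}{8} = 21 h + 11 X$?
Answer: $- \frac{417}{3667} \approx -0.11372$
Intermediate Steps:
$S{\left(h,X \right)} = - 168 h - 88 X$ ($S{\left(h,X \right)} = - 8 \left(21 h + 11 X\right) = - 8 \left(11 X + 21 h\right) = - 168 h - 88 X$)
$\frac{-346 - 71}{243 + S{\left(-12,-16 \right)}} = \frac{-346 - 71}{243 - -3424} = - \frac{417}{243 + \left(2016 + 1408\right)} = - \frac{417}{243 + 3424} = - \frac{417}{3667}$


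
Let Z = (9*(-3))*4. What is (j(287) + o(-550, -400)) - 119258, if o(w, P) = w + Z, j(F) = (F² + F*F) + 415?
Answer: 45237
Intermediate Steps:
Z = -108 (Z = -27*4 = -108)
j(F) = 415 + 2*F² (j(F) = (F² + F²) + 415 = 2*F² + 415 = 415 + 2*F²)
o(w, P) = -108 + w (o(w, P) = w - 108 = -108 + w)
(j(287) + o(-550, -400)) - 119258 = ((415 + 2*287²) + (-108 - 550)) - 119258 = ((415 + 2*82369) - 658) - 119258 = ((415 + 164738) - 658) - 119258 = (165153 - 658) - 119258 = 164495 - 119258 = 45237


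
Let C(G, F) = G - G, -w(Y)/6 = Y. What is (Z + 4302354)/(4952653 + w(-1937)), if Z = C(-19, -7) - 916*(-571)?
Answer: 965078/992855 ≈ 0.97202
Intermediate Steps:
w(Y) = -6*Y
C(G, F) = 0
Z = 523036 (Z = 0 - 916*(-571) = 0 + 523036 = 523036)
(Z + 4302354)/(4952653 + w(-1937)) = (523036 + 4302354)/(4952653 - 6*(-1937)) = 4825390/(4952653 + 11622) = 4825390/4964275 = 4825390*(1/4964275) = 965078/992855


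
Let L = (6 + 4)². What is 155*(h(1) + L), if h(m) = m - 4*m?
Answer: 15035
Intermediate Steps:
h(m) = -3*m
L = 100 (L = 10² = 100)
155*(h(1) + L) = 155*(-3*1 + 100) = 155*(-3 + 100) = 155*97 = 15035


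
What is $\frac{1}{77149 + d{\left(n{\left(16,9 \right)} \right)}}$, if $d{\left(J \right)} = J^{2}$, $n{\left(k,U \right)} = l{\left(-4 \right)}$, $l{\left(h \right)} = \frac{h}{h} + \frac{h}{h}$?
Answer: $\frac{1}{77153} \approx 1.2961 \cdot 10^{-5}$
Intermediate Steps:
$l{\left(h \right)} = 2$ ($l{\left(h \right)} = 1 + 1 = 2$)
$n{\left(k,U \right)} = 2$
$\frac{1}{77149 + d{\left(n{\left(16,9 \right)} \right)}} = \frac{1}{77149 + 2^{2}} = \frac{1}{77149 + 4} = \frac{1}{77153}$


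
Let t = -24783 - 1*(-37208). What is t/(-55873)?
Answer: -12425/55873 ≈ -0.22238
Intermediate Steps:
t = 12425 (t = -24783 + 37208 = 12425)
t/(-55873) = 12425/(-55873) = 12425*(-1/55873) = -12425/55873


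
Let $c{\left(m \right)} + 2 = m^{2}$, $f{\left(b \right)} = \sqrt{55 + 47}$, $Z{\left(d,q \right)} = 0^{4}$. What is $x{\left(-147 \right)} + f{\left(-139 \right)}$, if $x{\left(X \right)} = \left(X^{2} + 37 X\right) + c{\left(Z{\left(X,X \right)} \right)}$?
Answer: $16168 + \sqrt{102} \approx 16178.0$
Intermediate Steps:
$Z{\left(d,q \right)} = 0$
$f{\left(b \right)} = \sqrt{102}$
$c{\left(m \right)} = -2 + m^{2}$
$x{\left(X \right)} = -2 + X^{2} + 37 X$ ($x{\left(X \right)} = \left(X^{2} + 37 X\right) - \left(2 - 0^{2}\right) = \left(X^{2} + 37 X\right) + \left(-2 + 0\right) = \left(X^{2} + 37 X\right) - 2 = -2 + X^{2} + 37 X$)
$x{\left(-147 \right)} + f{\left(-139 \right)} = \left(-2 + \left(-147\right)^{2} + 37 \left(-147\right)\right) + \sqrt{102} = \left(-2 + 21609 - 5439\right) + \sqrt{102} = 16168 + \sqrt{102}$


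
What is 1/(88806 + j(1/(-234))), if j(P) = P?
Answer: 234/20780603 ≈ 1.1261e-5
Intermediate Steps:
1/(88806 + j(1/(-234))) = 1/(88806 + 1/(-234)) = 1/(88806 - 1/234) = 1/(20780603/234) = 234/20780603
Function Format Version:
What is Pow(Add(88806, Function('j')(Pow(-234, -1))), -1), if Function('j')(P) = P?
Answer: Rational(234, 20780603) ≈ 1.1261e-5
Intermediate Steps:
Pow(Add(88806, Function('j')(Pow(-234, -1))), -1) = Pow(Add(88806, Pow(-234, -1)), -1) = Pow(Add(88806, Rational(-1, 234)), -1) = Pow(Rational(20780603, 234), -1) = Rational(234, 20780603)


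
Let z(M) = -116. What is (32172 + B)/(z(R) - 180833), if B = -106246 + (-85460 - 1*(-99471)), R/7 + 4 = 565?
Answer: 60063/180949 ≈ 0.33193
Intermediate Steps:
R = 3927 (R = -28 + 7*565 = -28 + 3955 = 3927)
B = -92235 (B = -106246 + (-85460 + 99471) = -106246 + 14011 = -92235)
(32172 + B)/(z(R) - 180833) = (32172 - 92235)/(-116 - 180833) = -60063/(-180949) = -60063*(-1/180949) = 60063/180949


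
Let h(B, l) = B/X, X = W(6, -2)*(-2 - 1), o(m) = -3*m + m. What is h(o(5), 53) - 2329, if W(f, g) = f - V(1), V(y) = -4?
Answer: -6986/3 ≈ -2328.7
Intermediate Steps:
W(f, g) = 4 + f (W(f, g) = f - 1*(-4) = f + 4 = 4 + f)
o(m) = -2*m
X = -30 (X = (4 + 6)*(-2 - 1) = 10*(-3) = -30)
h(B, l) = -B/30 (h(B, l) = B/(-30) = B*(-1/30) = -B/30)
h(o(5), 53) - 2329 = -(-1)*5/15 - 2329 = -1/30*(-10) - 2329 = ⅓ - 2329 = -6986/3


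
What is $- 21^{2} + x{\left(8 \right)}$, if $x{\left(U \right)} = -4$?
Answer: $-445$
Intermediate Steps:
$- 21^{2} + x{\left(8 \right)} = - 21^{2} - 4 = \left(-1\right) 441 - 4 = -441 - 4 = -445$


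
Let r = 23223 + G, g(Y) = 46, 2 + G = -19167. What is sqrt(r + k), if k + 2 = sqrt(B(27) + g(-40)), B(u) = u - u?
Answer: sqrt(4052 + sqrt(46)) ≈ 63.709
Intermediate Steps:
G = -19169 (G = -2 - 19167 = -19169)
B(u) = 0
k = -2 + sqrt(46) (k = -2 + sqrt(0 + 46) = -2 + sqrt(46) ≈ 4.7823)
r = 4054 (r = 23223 - 19169 = 4054)
sqrt(r + k) = sqrt(4054 + (-2 + sqrt(46))) = sqrt(4052 + sqrt(46))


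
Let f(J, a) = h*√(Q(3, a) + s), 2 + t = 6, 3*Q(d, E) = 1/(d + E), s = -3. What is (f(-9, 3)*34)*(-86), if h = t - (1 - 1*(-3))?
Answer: 0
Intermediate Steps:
Q(d, E) = 1/(3*(E + d)) (Q(d, E) = 1/(3*(d + E)) = 1/(3*(E + d)))
t = 4 (t = -2 + 6 = 4)
h = 0 (h = 4 - (1 - 1*(-3)) = 4 - (1 + 3) = 4 - 1*4 = 4 - 4 = 0)
f(J, a) = 0 (f(J, a) = 0*√(1/(3*(a + 3)) - 3) = 0*√(1/(3*(3 + a)) - 3) = 0*√(-3 + 1/(3*(3 + a))) = 0)
(f(-9, 3)*34)*(-86) = (0*34)*(-86) = 0*(-86) = 0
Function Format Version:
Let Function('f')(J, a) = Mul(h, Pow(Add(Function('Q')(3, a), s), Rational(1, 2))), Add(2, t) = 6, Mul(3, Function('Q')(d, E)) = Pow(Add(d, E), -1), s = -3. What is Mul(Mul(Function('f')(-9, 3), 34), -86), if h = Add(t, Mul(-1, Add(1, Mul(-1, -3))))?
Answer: 0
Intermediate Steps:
Function('Q')(d, E) = Mul(Rational(1, 3), Pow(Add(E, d), -1)) (Function('Q')(d, E) = Mul(Rational(1, 3), Pow(Add(d, E), -1)) = Mul(Rational(1, 3), Pow(Add(E, d), -1)))
t = 4 (t = Add(-2, 6) = 4)
h = 0 (h = Add(4, Mul(-1, Add(1, Mul(-1, -3)))) = Add(4, Mul(-1, Add(1, 3))) = Add(4, Mul(-1, 4)) = Add(4, -4) = 0)
Function('f')(J, a) = 0 (Function('f')(J, a) = Mul(0, Pow(Add(Mul(Rational(1, 3), Pow(Add(a, 3), -1)), -3), Rational(1, 2))) = Mul(0, Pow(Add(Mul(Rational(1, 3), Pow(Add(3, a), -1)), -3), Rational(1, 2))) = Mul(0, Pow(Add(-3, Mul(Rational(1, 3), Pow(Add(3, a), -1))), Rational(1, 2))) = 0)
Mul(Mul(Function('f')(-9, 3), 34), -86) = Mul(Mul(0, 34), -86) = Mul(0, -86) = 0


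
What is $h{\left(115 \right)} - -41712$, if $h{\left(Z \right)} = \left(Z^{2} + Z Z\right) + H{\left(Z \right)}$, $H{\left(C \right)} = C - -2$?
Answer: $68279$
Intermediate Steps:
$H{\left(C \right)} = 2 + C$ ($H{\left(C \right)} = C + 2 = 2 + C$)
$h{\left(Z \right)} = 2 + Z + 2 Z^{2}$ ($h{\left(Z \right)} = \left(Z^{2} + Z Z\right) + \left(2 + Z\right) = \left(Z^{2} + Z^{2}\right) + \left(2 + Z\right) = 2 Z^{2} + \left(2 + Z\right) = 2 + Z + 2 Z^{2}$)
$h{\left(115 \right)} - -41712 = \left(2 + 115 + 2 \cdot 115^{2}\right) - -41712 = \left(2 + 115 + 2 \cdot 13225\right) + 41712 = \left(2 + 115 + 26450\right) + 41712 = 26567 + 41712 = 68279$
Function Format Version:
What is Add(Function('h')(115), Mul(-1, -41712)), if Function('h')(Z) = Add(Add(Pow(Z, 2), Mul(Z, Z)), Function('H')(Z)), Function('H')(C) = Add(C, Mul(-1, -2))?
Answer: 68279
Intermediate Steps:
Function('H')(C) = Add(2, C) (Function('H')(C) = Add(C, 2) = Add(2, C))
Function('h')(Z) = Add(2, Z, Mul(2, Pow(Z, 2))) (Function('h')(Z) = Add(Add(Pow(Z, 2), Mul(Z, Z)), Add(2, Z)) = Add(Add(Pow(Z, 2), Pow(Z, 2)), Add(2, Z)) = Add(Mul(2, Pow(Z, 2)), Add(2, Z)) = Add(2, Z, Mul(2, Pow(Z, 2))))
Add(Function('h')(115), Mul(-1, -41712)) = Add(Add(2, 115, Mul(2, Pow(115, 2))), Mul(-1, -41712)) = Add(Add(2, 115, Mul(2, 13225)), 41712) = Add(Add(2, 115, 26450), 41712) = Add(26567, 41712) = 68279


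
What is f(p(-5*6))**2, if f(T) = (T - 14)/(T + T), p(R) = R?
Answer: 121/225 ≈ 0.53778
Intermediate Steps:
f(T) = (-14 + T)/(2*T) (f(T) = (-14 + T)/((2*T)) = (-14 + T)*(1/(2*T)) = (-14 + T)/(2*T))
f(p(-5*6))**2 = ((-14 - 5*6)/(2*((-5*6))))**2 = ((1/2)*(-14 - 30)/(-30))**2 = ((1/2)*(-1/30)*(-44))**2 = (11/15)**2 = 121/225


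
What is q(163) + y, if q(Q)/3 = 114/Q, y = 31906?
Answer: 5201020/163 ≈ 31908.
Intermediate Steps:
q(Q) = 342/Q (q(Q) = 3*(114/Q) = 342/Q)
q(163) + y = 342/163 + 31906 = 5201020/163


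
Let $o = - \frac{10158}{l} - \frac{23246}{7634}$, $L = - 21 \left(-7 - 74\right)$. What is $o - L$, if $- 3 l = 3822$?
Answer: $- \frac{4123878037}{2431429} \approx -1696.1$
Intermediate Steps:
$l = -1274$ ($l = \left(- \frac{1}{3}\right) 3822 = -1274$)
$L = 1701$ ($L = \left(-21\right) \left(-81\right) = 1701$)
$o = \frac{11982692}{2431429}$ ($o = - \frac{10158}{-1274} - \frac{23246}{7634} = \left(-10158\right) \left(- \frac{1}{1274}\right) - \frac{11623}{3817} = \frac{5079}{637} - \frac{11623}{3817} = \frac{11982692}{2431429} \approx 4.9283$)
$o - L = \frac{11982692}{2431429} - 1701 = - \frac{4123878037}{2431429}$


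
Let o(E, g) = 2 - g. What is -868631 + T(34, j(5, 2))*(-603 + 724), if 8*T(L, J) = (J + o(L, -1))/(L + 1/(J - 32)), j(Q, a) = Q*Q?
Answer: -411725165/474 ≈ -8.6862e+5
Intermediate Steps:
j(Q, a) = Q**2
T(L, J) = (3 + J)/(8*(L + 1/(-32 + J))) (T(L, J) = ((J + (2 - 1*(-1)))/(L + 1/(J - 32)))/8 = ((J + (2 + 1))/(L + 1/(-32 + J)))/8 = ((J + 3)/(L + 1/(-32 + J)))/8 = ((3 + J)/(L + 1/(-32 + J)))/8 = (3 + J)/(8*(L + 1/(-32 + J))))
-868631 + T(34, j(5, 2))*(-603 + 724) = -868631 + ((-96 + (5**2)**2 - 29*5**2)/(8*(1 - 32*34 + 5**2*34)))*(-603 + 724) = -868631 + ((-96 + 25**2 - 29*25)/(8*(1 - 1088 + 25*34)))*121 = -868631 + ((-96 + 625 - 725)/(8*(1 - 1088 + 850)))*121 = -868631 + ((1/8)*(-196)/(-237))*121 = -868631 + ((1/8)*(-1/237)*(-196))*121 = -868631 + (49/474)*121 = -868631 + 5929/474 = -411725165/474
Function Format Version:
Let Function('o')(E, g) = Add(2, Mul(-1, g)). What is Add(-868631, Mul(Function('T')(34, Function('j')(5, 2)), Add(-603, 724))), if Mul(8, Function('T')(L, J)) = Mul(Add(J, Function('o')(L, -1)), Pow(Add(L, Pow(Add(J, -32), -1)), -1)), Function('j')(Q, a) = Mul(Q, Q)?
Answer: Rational(-411725165, 474) ≈ -8.6862e+5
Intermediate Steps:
Function('j')(Q, a) = Pow(Q, 2)
Function('T')(L, J) = Mul(Rational(1, 8), Pow(Add(L, Pow(Add(-32, J), -1)), -1), Add(3, J)) (Function('T')(L, J) = Mul(Rational(1, 8), Mul(Add(J, Add(2, Mul(-1, -1))), Pow(Add(L, Pow(Add(J, -32), -1)), -1))) = Mul(Rational(1, 8), Mul(Add(J, Add(2, 1)), Pow(Add(L, Pow(Add(-32, J), -1)), -1))) = Mul(Rational(1, 8), Mul(Add(J, 3), Pow(Add(L, Pow(Add(-32, J), -1)), -1))) = Mul(Rational(1, 8), Mul(Add(3, J), Pow(Add(L, Pow(Add(-32, J), -1)), -1))) = Mul(Rational(1, 8), Mul(Pow(Add(L, Pow(Add(-32, J), -1)), -1), Add(3, J))) = Mul(Rational(1, 8), Pow(Add(L, Pow(Add(-32, J), -1)), -1), Add(3, J)))
Add(-868631, Mul(Function('T')(34, Function('j')(5, 2)), Add(-603, 724))) = Add(-868631, Mul(Mul(Rational(1, 8), Pow(Add(1, Mul(-32, 34), Mul(Pow(5, 2), 34)), -1), Add(-96, Pow(Pow(5, 2), 2), Mul(-29, Pow(5, 2)))), Add(-603, 724))) = Add(-868631, Mul(Mul(Rational(1, 8), Pow(Add(1, -1088, Mul(25, 34)), -1), Add(-96, Pow(25, 2), Mul(-29, 25))), 121)) = Add(-868631, Mul(Mul(Rational(1, 8), Pow(Add(1, -1088, 850), -1), Add(-96, 625, -725)), 121)) = Add(-868631, Mul(Mul(Rational(1, 8), Pow(-237, -1), -196), 121)) = Add(-868631, Mul(Mul(Rational(1, 8), Rational(-1, 237), -196), 121)) = Add(-868631, Mul(Rational(49, 474), 121)) = Add(-868631, Rational(5929, 474)) = Rational(-411725165, 474)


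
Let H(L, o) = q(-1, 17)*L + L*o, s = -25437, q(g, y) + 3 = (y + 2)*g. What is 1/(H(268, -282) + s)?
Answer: -1/106909 ≈ -9.3538e-6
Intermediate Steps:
q(g, y) = -3 + g*(2 + y) (q(g, y) = -3 + (y + 2)*g = -3 + (2 + y)*g = -3 + g*(2 + y))
H(L, o) = -22*L + L*o (H(L, o) = (-3 + 2*(-1) - 1*17)*L + L*o = (-3 - 2 - 17)*L + L*o = -22*L + L*o)
1/(H(268, -282) + s) = 1/(268*(-22 - 282) - 25437) = 1/(268*(-304) - 25437) = 1/(-81472 - 25437) = 1/(-106909) = -1/106909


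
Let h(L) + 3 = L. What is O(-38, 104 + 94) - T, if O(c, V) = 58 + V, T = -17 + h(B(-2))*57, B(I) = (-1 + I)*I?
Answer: 102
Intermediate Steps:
B(I) = I*(-1 + I)
h(L) = -3 + L
T = 154 (T = -17 + (-3 - 2*(-1 - 2))*57 = -17 + (-3 - 2*(-3))*57 = -17 + (-3 + 6)*57 = -17 + 3*57 = -17 + 171 = 154)
O(-38, 104 + 94) - T = (58 + (104 + 94)) - 1*154 = (58 + 198) - 154 = 256 - 154 = 102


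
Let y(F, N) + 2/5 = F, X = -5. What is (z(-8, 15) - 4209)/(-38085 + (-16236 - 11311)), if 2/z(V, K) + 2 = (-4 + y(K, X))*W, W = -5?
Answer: 33071/515680 ≈ 0.064131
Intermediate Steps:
y(F, N) = -⅖ + F
z(V, K) = 2/(20 - 5*K) (z(V, K) = 2/(-2 + (-4 + (-⅖ + K))*(-5)) = 2/(-2 + (-22/5 + K)*(-5)) = 2/(-2 + (22 - 5*K)) = 2/(20 - 5*K))
(z(-8, 15) - 4209)/(-38085 + (-16236 - 11311)) = (-2/(-20 + 5*15) - 4209)/(-38085 + (-16236 - 11311)) = (-2/(-20 + 75) - 4209)/(-38085 - 27547) = (-2/55 - 4209)/(-65632) = (-2*1/55 - 4209)*(-1/65632) = (-2/55 - 4209)*(-1/65632) = -231497/55*(-1/65632) = 33071/515680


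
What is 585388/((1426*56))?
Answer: 146347/19964 ≈ 7.3305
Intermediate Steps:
585388/((1426*56)) = 585388/79856 = 585388*(1/79856) = 146347/19964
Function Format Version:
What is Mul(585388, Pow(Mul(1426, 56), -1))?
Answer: Rational(146347, 19964) ≈ 7.3305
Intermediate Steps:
Mul(585388, Pow(Mul(1426, 56), -1)) = Mul(585388, Pow(79856, -1)) = Mul(585388, Rational(1, 79856)) = Rational(146347, 19964)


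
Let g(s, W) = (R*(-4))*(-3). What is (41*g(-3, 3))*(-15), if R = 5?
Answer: -36900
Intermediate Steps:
g(s, W) = 60 (g(s, W) = (5*(-4))*(-3) = -20*(-3) = 60)
(41*g(-3, 3))*(-15) = (41*60)*(-15) = 2460*(-15) = -36900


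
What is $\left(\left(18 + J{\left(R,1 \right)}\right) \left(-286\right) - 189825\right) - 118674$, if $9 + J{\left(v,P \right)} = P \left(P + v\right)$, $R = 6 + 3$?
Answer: $-313933$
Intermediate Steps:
$R = 9$
$J{\left(v,P \right)} = -9 + P \left(P + v\right)$
$\left(\left(18 + J{\left(R,1 \right)}\right) \left(-286\right) - 189825\right) - 118674 = \left(\left(18 + \left(-9 + 1^{2} + 1 \cdot 9\right)\right) \left(-286\right) - 189825\right) - 118674 = \left(\left(18 + \left(-9 + 1 + 9\right)\right) \left(-286\right) - 189825\right) - 118674 = \left(\left(18 + 1\right) \left(-286\right) - 189825\right) - 118674 = \left(19 \left(-286\right) - 189825\right) - 118674 = \left(-5434 - 189825\right) - 118674 = -195259 - 118674 = -313933$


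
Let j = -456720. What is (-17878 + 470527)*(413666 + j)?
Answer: -19488350046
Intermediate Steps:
(-17878 + 470527)*(413666 + j) = (-17878 + 470527)*(413666 - 456720) = 452649*(-43054) = -19488350046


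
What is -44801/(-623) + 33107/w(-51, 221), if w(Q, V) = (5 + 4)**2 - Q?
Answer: 26539393/82236 ≈ 322.72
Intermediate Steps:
w(Q, V) = 81 - Q (w(Q, V) = 9**2 - Q = 81 - Q)
-44801/(-623) + 33107/w(-51, 221) = -44801/(-623) + 33107/(81 - 1*(-51)) = -44801*(-1/623) + 33107/(81 + 51) = 44801/623 + 33107/132 = 26539393/82236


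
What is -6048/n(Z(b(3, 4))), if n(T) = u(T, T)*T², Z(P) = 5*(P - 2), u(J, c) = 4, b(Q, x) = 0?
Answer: -378/25 ≈ -15.120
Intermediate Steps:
Z(P) = -10 + 5*P (Z(P) = 5*(-2 + P) = -10 + 5*P)
n(T) = 4*T²
-6048/n(Z(b(3, 4))) = -6048*1/(4*(-10 + 5*0)²) = -6048*1/(4*(-10 + 0)²) = -6048/(4*(-10)²) = -6048/(4*100) = -6048/400 = -6048*1/400 = -378/25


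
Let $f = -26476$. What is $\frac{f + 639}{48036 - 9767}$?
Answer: $- \frac{3691}{5467} \approx -0.67514$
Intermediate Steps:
$\frac{f + 639}{48036 - 9767} = \frac{-26476 + 639}{48036 - 9767} = - \frac{25837}{38269} = \left(-25837\right) \frac{1}{38269} = - \frac{3691}{5467}$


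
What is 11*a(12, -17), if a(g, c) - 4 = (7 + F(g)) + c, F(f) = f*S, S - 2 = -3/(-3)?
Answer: 330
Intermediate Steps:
S = 3 (S = 2 - 3/(-3) = 2 - 3*(-⅓) = 2 + 1 = 3)
F(f) = 3*f (F(f) = f*3 = 3*f)
a(g, c) = 11 + c + 3*g (a(g, c) = 4 + ((7 + 3*g) + c) = 4 + (7 + c + 3*g) = 11 + c + 3*g)
11*a(12, -17) = 11*(11 - 17 + 3*12) = 11*(11 - 17 + 36) = 11*30 = 330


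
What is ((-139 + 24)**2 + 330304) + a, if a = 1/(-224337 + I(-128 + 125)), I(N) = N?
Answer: 77067295859/224340 ≈ 3.4353e+5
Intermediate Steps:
a = -1/224340 (a = 1/(-224337 + (-128 + 125)) = 1/(-224337 - 3) = 1/(-224340) = -1/224340 ≈ -4.4575e-6)
((-139 + 24)**2 + 330304) + a = ((-139 + 24)**2 + 330304) - 1/224340 = ((-115)**2 + 330304) - 1/224340 = (13225 + 330304) - 1/224340 = 343529 - 1/224340 = 77067295859/224340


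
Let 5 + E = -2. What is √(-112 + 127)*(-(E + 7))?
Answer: 0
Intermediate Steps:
E = -7 (E = -5 - 2 = -7)
√(-112 + 127)*(-(E + 7)) = √(-112 + 127)*(-(-7 + 7)) = √15*(-1*0) = √15*0 = 0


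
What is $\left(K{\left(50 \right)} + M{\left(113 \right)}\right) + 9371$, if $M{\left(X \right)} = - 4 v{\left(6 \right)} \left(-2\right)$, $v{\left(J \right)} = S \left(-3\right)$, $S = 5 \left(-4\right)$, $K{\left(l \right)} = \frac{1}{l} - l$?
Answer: $\frac{490051}{50} \approx 9801.0$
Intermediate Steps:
$S = -20$
$v{\left(J \right)} = 60$ ($v{\left(J \right)} = \left(-20\right) \left(-3\right) = 60$)
$M{\left(X \right)} = 480$ ($M{\left(X \right)} = \left(-4\right) 60 \left(-2\right) = \left(-240\right) \left(-2\right) = 480$)
$\left(K{\left(50 \right)} + M{\left(113 \right)}\right) + 9371 = \left(\left(\frac{1}{50} - 50\right) + 480\right) + 9371 = \left(- \frac{2499}{50} + 480\right) + 9371 = \frac{21501}{50} + 9371 = \frac{490051}{50}$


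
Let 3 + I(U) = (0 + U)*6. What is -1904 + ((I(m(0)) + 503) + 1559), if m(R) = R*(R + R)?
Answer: 155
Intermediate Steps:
m(R) = 2*R² (m(R) = R*(2*R) = 2*R²)
I(U) = -3 + 6*U (I(U) = -3 + (0 + U)*6 = -3 + U*6 = -3 + 6*U)
-1904 + ((I(m(0)) + 503) + 1559) = -1904 + (((-3 + 6*(2*0²)) + 503) + 1559) = -1904 + (((-3 + 6*(2*0)) + 503) + 1559) = -1904 + (((-3 + 6*0) + 503) + 1559) = -1904 + (((-3 + 0) + 503) + 1559) = -1904 + ((-3 + 503) + 1559) = -1904 + (500 + 1559) = -1904 + 2059 = 155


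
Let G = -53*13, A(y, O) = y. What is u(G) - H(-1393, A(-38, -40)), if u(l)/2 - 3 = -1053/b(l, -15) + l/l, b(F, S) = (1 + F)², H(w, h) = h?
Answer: 10885859/236672 ≈ 45.996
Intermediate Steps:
G = -689
u(l) = 8 - 2106/(1 + l)² (u(l) = 6 + 2*(-1053/(1 + l)² + l/l) = 6 + 2*(-1053/(1 + l)² + 1) = 6 + 2*(1 - 1053/(1 + l)²) = 6 + (2 - 2106/(1 + l)²) = 8 - 2106/(1 + l)²)
u(G) - H(-1393, A(-38, -40)) = (8 - 2106/(1 - 689)²) - 1*(-38) = (8 - 2106/(-688)²) + 38 = (8 - 2106*1/473344) + 38 = (8 - 1053/236672) + 38 = 1892323/236672 + 38 = 10885859/236672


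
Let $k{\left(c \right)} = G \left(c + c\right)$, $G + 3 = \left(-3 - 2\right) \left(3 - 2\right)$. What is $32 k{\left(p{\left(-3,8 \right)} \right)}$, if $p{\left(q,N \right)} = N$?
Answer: $-4096$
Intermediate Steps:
$G = -8$ ($G = -3 + \left(-3 - 2\right) \left(3 - 2\right) = -3 - 5 = -8$)
$k{\left(c \right)} = - 16 c$ ($k{\left(c \right)} = - 8 \left(c + c\right) = - 8 \cdot 2 c = - 16 c$)
$32 k{\left(p{\left(-3,8 \right)} \right)} = 32 \left(\left(-16\right) 8\right) = 32 \left(-128\right) = -4096$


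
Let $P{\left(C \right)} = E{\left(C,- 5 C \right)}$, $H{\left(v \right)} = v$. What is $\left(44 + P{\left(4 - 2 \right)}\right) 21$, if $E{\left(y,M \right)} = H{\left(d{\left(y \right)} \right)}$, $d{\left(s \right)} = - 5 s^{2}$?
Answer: $504$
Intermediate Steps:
$E{\left(y,M \right)} = - 5 y^{2}$
$P{\left(C \right)} = - 5 C^{2}$
$\left(44 + P{\left(4 - 2 \right)}\right) 21 = \left(44 - 5 \left(4 - 2\right)^{2}\right) 21 = \left(44 - 5 \cdot 2^{2}\right) 21 = \left(44 - 20\right) 21 = 24 \cdot 21 = 504$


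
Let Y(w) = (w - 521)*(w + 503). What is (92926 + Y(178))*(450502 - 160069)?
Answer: -40851434481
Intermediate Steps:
Y(w) = (-521 + w)*(503 + w)
(92926 + Y(178))*(450502 - 160069) = (92926 + (-262063 + 178**2 - 18*178))*(450502 - 160069) = (92926 + (-262063 + 31684 - 3204))*290433 = (92926 - 233583)*290433 = -140657*290433 = -40851434481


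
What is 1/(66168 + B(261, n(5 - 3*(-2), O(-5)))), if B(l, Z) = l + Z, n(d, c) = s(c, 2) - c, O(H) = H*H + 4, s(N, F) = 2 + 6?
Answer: 1/66408 ≈ 1.5058e-5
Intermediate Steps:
s(N, F) = 8
O(H) = 4 + H² (O(H) = H² + 4 = 4 + H²)
n(d, c) = 8 - c
B(l, Z) = Z + l
1/(66168 + B(261, n(5 - 3*(-2), O(-5)))) = 1/(66168 + ((8 - (4 + (-5)²)) + 261)) = 1/(66168 + ((8 - (4 + 25)) + 261)) = 1/(66168 + ((8 - 1*29) + 261)) = 1/(66168 + ((8 - 29) + 261)) = 1/(66168 + (-21 + 261)) = 1/(66168 + 240) = 1/66408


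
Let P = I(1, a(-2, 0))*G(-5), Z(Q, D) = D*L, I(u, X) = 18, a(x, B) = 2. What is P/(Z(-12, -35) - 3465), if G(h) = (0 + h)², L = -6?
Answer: -30/217 ≈ -0.13825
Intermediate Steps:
G(h) = h²
Z(Q, D) = -6*D (Z(Q, D) = D*(-6) = -6*D)
P = 450 (P = 18*(-5)² = 18*25 = 450)
P/(Z(-12, -35) - 3465) = 450/(-6*(-35) - 3465) = 450/(210 - 3465) = 450/(-3255) = 450*(-1/3255) = -30/217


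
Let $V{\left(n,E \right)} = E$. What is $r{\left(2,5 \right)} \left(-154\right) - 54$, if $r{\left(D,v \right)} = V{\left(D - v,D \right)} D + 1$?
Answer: $-824$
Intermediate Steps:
$r{\left(D,v \right)} = 1 + D^{2}$ ($r{\left(D,v \right)} = D D + 1 = D^{2} + 1 = 1 + D^{2}$)
$r{\left(2,5 \right)} \left(-154\right) - 54 = \left(1 + 2^{2}\right) \left(-154\right) - 54 = \left(1 + 4\right) \left(-154\right) - 54 = 5 \left(-154\right) - 54 = -770 - 54 = -824$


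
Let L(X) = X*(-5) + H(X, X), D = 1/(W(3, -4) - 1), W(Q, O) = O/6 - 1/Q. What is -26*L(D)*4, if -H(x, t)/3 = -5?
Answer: -1820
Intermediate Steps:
W(Q, O) = -1/Q + O/6 (W(Q, O) = O*(⅙) - 1/Q = O/6 - 1/Q = -1/Q + O/6)
H(x, t) = 15 (H(x, t) = -3*(-5) = 15)
D = -½ (D = 1/((-1/3 + (⅙)*(-4)) - 1) = 1/((-1*⅓ - ⅔) - 1) = 1/((-⅓ - ⅔) - 1) = 1/(-1 - 1) = 1/(-2) = -½ ≈ -0.50000)
L(X) = 15 - 5*X (L(X) = X*(-5) + 15 = -5*X + 15 = 15 - 5*X)
-26*L(D)*4 = -26*(15 - 5*(-½))*4 = -26*(15 + 5/2)*4 = -26*35/2*4 = -455*4 = -1820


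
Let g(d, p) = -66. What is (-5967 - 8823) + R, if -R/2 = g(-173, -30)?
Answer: -14658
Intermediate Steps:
R = 132 (R = -2*(-66) = 132)
(-5967 - 8823) + R = (-5967 - 8823) + 132 = -14790 + 132 = -14658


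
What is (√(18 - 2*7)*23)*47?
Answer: 2162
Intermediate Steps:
(√(18 - 2*7)*23)*47 = (√(18 - 14)*23)*47 = (√4*23)*47 = (2*23)*47 = 46*47 = 2162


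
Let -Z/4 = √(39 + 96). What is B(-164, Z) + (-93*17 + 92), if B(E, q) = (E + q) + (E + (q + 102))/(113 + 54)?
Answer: -276113/167 - 2016*√15/167 ≈ -1700.1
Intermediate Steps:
Z = -12*√15 (Z = -4*√(39 + 96) = -12*√15 ≈ -46.476)
B(E, q) = 102/167 + 168*E/167 + 168*q/167 (B(E, q) = (E + q) + (E + (102 + q))/167 = (E + q) + (102 + E + q)*(1/167) = (E + q) + (102/167 + E/167 + q/167) = 102/167 + 168*E/167 + 168*q/167)
B(-164, Z) + (-93*17 + 92) = (102/167 + (168/167)*(-164) + 168*(-12*√15)/167) + (-93*17 + 92) = (102/167 - 27552/167 - 2016*√15/167) + (-1581 + 92) = (-27450/167 - 2016*√15/167) - 1489 = -276113/167 - 2016*√15/167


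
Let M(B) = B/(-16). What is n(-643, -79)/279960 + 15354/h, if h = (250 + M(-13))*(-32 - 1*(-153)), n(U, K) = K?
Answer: 68737733173/135941017080 ≈ 0.50564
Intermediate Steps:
M(B) = -B/16 (M(B) = B*(-1/16) = -B/16)
h = 485573/16 (h = (250 - 1/16*(-13))*(-32 - 1*(-153)) = (250 + 13/16)*(-32 + 153) = (4013/16)*121 = 485573/16 ≈ 30348.)
n(-643, -79)/279960 + 15354/h = -79/279960 + 15354/(485573/16) = -79*1/279960 + 15354*(16/485573) = -79/279960 + 245664/485573 = 68737733173/135941017080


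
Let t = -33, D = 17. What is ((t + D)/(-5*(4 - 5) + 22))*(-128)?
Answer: 2048/27 ≈ 75.852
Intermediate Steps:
((t + D)/(-5*(4 - 5) + 22))*(-128) = ((-33 + 17)/(-5*(4 - 5) + 22))*(-128) = -16/(-5*(-1) + 22)*(-128) = -16/(5 + 22)*(-128) = -16/27*(-128) = 2048/27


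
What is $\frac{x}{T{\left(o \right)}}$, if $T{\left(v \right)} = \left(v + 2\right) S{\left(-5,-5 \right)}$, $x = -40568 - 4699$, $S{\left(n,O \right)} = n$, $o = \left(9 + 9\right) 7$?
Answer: $\frac{45267}{640} \approx 70.73$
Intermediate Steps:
$o = 126$ ($o = 18 \cdot 7 = 126$)
$x = -45267$
$T{\left(v \right)} = -10 - 5 v$ ($T{\left(v \right)} = \left(v + 2\right) \left(-5\right) = \left(2 + v\right) \left(-5\right) = -10 - 5 v$)
$\frac{x}{T{\left(o \right)}} = - \frac{45267}{-10 - 630} = - \frac{45267}{-640} = \left(-45267\right) \left(- \frac{1}{640}\right) = \frac{45267}{640}$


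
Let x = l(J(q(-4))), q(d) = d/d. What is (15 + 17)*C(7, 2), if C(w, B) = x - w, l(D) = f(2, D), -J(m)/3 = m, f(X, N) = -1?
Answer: -256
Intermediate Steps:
q(d) = 1
J(m) = -3*m
l(D) = -1
x = -1
C(w, B) = -1 - w
(15 + 17)*C(7, 2) = (15 + 17)*(-1 - 1*7) = 32*(-1 - 7) = 32*(-8) = -256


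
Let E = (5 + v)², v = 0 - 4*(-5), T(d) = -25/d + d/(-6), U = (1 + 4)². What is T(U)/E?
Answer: -31/3750 ≈ -0.0082667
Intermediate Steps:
U = 25 (U = 5² = 25)
T(d) = -25/d - d/6 (T(d) = -25/d + d*(-⅙) = -25/d - d/6)
v = 20 (v = 0 + 20 = 20)
E = 625 (E = (5 + 20)² = 25² = 625)
T(U)/E = (-25/25 - ⅙*25)/625 = (-25*1/25 - 25/6)*(1/625) = (-1 - 25/6)*(1/625) = -31/6*1/625 = -31/3750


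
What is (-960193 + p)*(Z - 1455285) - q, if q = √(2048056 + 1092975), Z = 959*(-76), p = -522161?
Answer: 2265287429826 - √3141031 ≈ 2.2653e+12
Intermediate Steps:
Z = -72884
q = √3141031 ≈ 1772.3
(-960193 + p)*(Z - 1455285) - q = (-960193 - 522161)*(-72884 - 1455285) - √3141031 = -1482354*(-1528169) - √3141031 = 2265287429826 - √3141031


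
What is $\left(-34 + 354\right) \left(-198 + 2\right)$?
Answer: $-62720$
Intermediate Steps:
$\left(-34 + 354\right) \left(-198 + 2\right) = 320 \left(-196\right) = -62720$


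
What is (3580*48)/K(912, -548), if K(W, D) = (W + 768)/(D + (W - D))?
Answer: 652992/7 ≈ 93285.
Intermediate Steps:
K(W, D) = (768 + W)/W
(3580*48)/K(912, -548) = (3580*48)/(((768 + 912)/912)) = 171840/(((1/912)*1680)) = 171840/(35/19) = 171840*(19/35) = 652992/7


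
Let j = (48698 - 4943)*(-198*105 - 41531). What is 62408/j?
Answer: -2152/94029495 ≈ -2.2886e-5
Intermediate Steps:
j = -2726855355 (j = 43755*(-20790 - 41531) = 43755*(-62321) = -2726855355)
62408/j = 62408/(-2726855355) = 62408*(-1/2726855355) = -2152/94029495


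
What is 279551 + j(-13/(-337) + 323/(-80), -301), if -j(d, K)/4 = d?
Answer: 1884281551/6740 ≈ 2.7957e+5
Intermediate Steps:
j(d, K) = -4*d
279551 + j(-13/(-337) + 323/(-80), -301) = 279551 - 4*(-13/(-337) + 323/(-80)) = 279551 - 4*(-13*(-1/337) + 323*(-1/80)) = 279551 - 4*(13/337 - 323/80) = 279551 - 4*(-107811/26960) = 279551 + 107811/6740 = 1884281551/6740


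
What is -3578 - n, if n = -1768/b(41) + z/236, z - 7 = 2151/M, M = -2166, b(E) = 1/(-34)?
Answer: -10852270817/170392 ≈ -63690.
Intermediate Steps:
b(E) = -1/34
z = 4337/722 (z = 7 + 2151/(-2166) = 7 + 2151*(-1/2166) = 7 - 717/722 = 4337/722 ≈ 6.0069)
n = 10242608241/170392 (n = -1768/(-1/34) + (4337/722)/236 = -1768*(-34) + (4337/722)*(1/236) = 60112 + 4337/170392 = 10242608241/170392 ≈ 60112.)
-3578 - n = -3578 - 1*10242608241/170392 = -3578 - 10242608241/170392 = -10852270817/170392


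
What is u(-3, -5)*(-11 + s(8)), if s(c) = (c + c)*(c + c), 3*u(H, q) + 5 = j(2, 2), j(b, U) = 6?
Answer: 245/3 ≈ 81.667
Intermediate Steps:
u(H, q) = ⅓ (u(H, q) = -5/3 + (⅓)*6 = -5/3 + 2 = ⅓)
s(c) = 4*c² (s(c) = (2*c)*(2*c) = 4*c²)
u(-3, -5)*(-11 + s(8)) = (-11 + 4*8²)/3 = (-11 + 4*64)/3 = (-11 + 256)/3 = (⅓)*245 = 245/3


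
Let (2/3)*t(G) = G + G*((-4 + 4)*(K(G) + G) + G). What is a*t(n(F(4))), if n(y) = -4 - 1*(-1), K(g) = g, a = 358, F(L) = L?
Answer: 3222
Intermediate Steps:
n(y) = -3 (n(y) = -4 + 1 = -3)
t(G) = 3*G/2 + 3*G**2/2 (t(G) = 3*(G + G*((-4 + 4)*(G + G) + G))/2 = 3*(G + G*(0*(2*G) + G))/2 = 3*(G + G*(0 + G))/2 = 3*(G + G*G)/2 = 3*(G + G**2)/2 = 3*G/2 + 3*G**2/2)
a*t(n(F(4))) = 358*((3/2)*(-3)*(1 - 3)) = 358*((3/2)*(-3)*(-2)) = 358*9 = 3222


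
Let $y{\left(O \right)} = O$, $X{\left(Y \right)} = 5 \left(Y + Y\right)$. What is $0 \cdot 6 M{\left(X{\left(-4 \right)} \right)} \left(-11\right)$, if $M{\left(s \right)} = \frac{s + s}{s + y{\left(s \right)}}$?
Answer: $0$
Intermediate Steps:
$X{\left(Y \right)} = 10 Y$ ($X{\left(Y \right)} = 5 \cdot 2 Y = 10 Y$)
$M{\left(s \right)} = 1$ ($M{\left(s \right)} = \frac{s + s}{s + s} = \frac{2 s}{2 s} = 2 s \frac{1}{2 s} = 1$)
$0 \cdot 6 M{\left(X{\left(-4 \right)} \right)} \left(-11\right) = 0 \cdot 6 \cdot 1 \left(-11\right) = 0 \cdot 1 \left(-11\right) = 0 \left(-11\right) = 0$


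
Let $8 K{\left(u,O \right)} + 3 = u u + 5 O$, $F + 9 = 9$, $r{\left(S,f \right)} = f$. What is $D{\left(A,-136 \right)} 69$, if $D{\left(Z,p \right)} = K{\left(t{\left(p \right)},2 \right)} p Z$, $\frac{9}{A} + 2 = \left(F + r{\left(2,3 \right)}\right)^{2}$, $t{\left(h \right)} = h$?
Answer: $- \frac{195336171}{7} \approx -2.7905 \cdot 10^{7}$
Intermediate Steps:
$F = 0$ ($F = -9 + 9 = 0$)
$A = \frac{9}{7}$ ($A = \frac{9}{-2 + \left(0 + 3\right)^{2}} = \frac{9}{-2 + 3^{2}} = \frac{9}{-2 + 9} = \frac{9}{7} \approx 1.2857$)
$K{\left(u,O \right)} = - \frac{3}{8} + \frac{u^{2}}{8} + \frac{5 O}{8}$ ($K{\left(u,O \right)} = - \frac{3}{8} + \frac{u u + 5 O}{8} = - \frac{3}{8} + \frac{u^{2} + 5 O}{8} = - \frac{3}{8} + \left(\frac{u^{2}}{8} + \frac{5 O}{8}\right) = - \frac{3}{8} + \frac{u^{2}}{8} + \frac{5 O}{8}$)
$D{\left(Z,p \right)} = Z p \left(\frac{7}{8} + \frac{p^{2}}{8}\right)$ ($D{\left(Z,p \right)} = \left(- \frac{3}{8} + \frac{p^{2}}{8} + \frac{5}{8} \cdot 2\right) p Z = \left(- \frac{3}{8} + \frac{p^{2}}{8} + \frac{5}{4}\right) p Z = \left(\frac{7}{8} + \frac{p^{2}}{8}\right) p Z = p \left(\frac{7}{8} + \frac{p^{2}}{8}\right) Z = Z p \left(\frac{7}{8} + \frac{p^{2}}{8}\right)$)
$D{\left(A,-136 \right)} 69 = \frac{1}{8} \cdot \frac{9}{7} \left(-136\right) \left(7 + \left(-136\right)^{2}\right) 69 = \frac{1}{8} \cdot \frac{9}{7} \left(-136\right) \left(7 + 18496\right) 69 = \frac{1}{8} \cdot \frac{9}{7} \left(-136\right) 18503 \cdot 69 = \left(- \frac{2830959}{7}\right) 69 = - \frac{195336171}{7}$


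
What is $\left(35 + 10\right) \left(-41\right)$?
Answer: $-1845$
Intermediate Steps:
$\left(35 + 10\right) \left(-41\right) = 45 \left(-41\right) = -1845$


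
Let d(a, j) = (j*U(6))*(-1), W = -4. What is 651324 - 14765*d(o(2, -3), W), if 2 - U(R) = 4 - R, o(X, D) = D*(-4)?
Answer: 415084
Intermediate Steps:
o(X, D) = -4*D
U(R) = -2 + R (U(R) = 2 - (4 - R) = 2 + (-4 + R) = -2 + R)
d(a, j) = -4*j (d(a, j) = (j*(-2 + 6))*(-1) = (j*4)*(-1) = (4*j)*(-1) = -4*j)
651324 - 14765*d(o(2, -3), W) = 651324 - (-59060)*(-4) = 651324 - 14765*16 = 651324 - 236240 = 415084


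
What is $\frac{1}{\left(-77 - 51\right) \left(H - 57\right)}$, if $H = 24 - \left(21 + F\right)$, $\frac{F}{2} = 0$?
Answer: $\frac{1}{6912} \approx 0.00014468$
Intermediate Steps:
$F = 0$ ($F = 2 \cdot 0 = 0$)
$H = 3$ ($H = 24 - 21 = 3$)
$\frac{1}{\left(-77 - 51\right) \left(H - 57\right)} = \frac{1}{\left(-77 - 51\right) \left(3 - 57\right)} = \frac{1}{\left(-77 - 51\right) \left(-54\right)} = \frac{1}{\left(-128\right) \left(-54\right)} = \frac{1}{6912}$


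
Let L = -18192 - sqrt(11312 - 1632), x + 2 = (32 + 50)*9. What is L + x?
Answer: -17456 - 44*sqrt(5) ≈ -17554.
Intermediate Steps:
x = 736 (x = -2 + (32 + 50)*9 = -2 + 82*9 = -2 + 738 = 736)
L = -18192 - 44*sqrt(5) (L = -18192 - sqrt(9680) = -18192 - 44*sqrt(5) ≈ -18290.)
L + x = (-18192 - 44*sqrt(5)) + 736 = -17456 - 44*sqrt(5)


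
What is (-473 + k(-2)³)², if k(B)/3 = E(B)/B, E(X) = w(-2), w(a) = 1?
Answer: 14523721/64 ≈ 2.2693e+5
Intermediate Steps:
E(X) = 1
k(B) = 3/B (k(B) = 3*(1/B) = 3/B)
(-473 + k(-2)³)² = (-473 + (3/(-2))³)² = (-473 + (3*(-½))³)² = (-473 + (-3/2)³)² = (-473 - 27/8)² = (-3811/8)² = 14523721/64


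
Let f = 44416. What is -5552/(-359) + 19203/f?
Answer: 253491509/15945344 ≈ 15.898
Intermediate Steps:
-5552/(-359) + 19203/f = -5552/(-359) + 19203/44416 = -5552*(-1/359) + 19203*(1/44416) = 5552/359 + 19203/44416 = 253491509/15945344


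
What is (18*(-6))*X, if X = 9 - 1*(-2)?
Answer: -1188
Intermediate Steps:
X = 11 (X = 9 + 2 = 11)
(18*(-6))*X = (18*(-6))*11 = -108*11 = -1188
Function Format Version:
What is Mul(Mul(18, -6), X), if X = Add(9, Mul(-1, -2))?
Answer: -1188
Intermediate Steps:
X = 11 (X = Add(9, 2) = 11)
Mul(Mul(18, -6), X) = Mul(Mul(18, -6), 11) = Mul(-108, 11) = -1188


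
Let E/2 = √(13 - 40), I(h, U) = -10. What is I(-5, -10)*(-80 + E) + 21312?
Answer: 22112 - 60*I*√3 ≈ 22112.0 - 103.92*I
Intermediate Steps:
E = 6*I*√3 (E = 2*√(13 - 40) = 2*√(-27) = 2*(3*I*√3) = 6*I*√3 ≈ 10.392*I)
I(-5, -10)*(-80 + E) + 21312 = -10*(-80 + 6*I*√3) + 21312 = (800 - 60*I*√3) + 21312 = 22112 - 60*I*√3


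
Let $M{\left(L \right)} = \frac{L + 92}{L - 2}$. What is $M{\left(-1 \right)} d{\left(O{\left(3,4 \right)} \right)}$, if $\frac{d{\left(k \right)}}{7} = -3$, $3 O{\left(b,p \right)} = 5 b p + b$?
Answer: $637$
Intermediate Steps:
$O{\left(b,p \right)} = \frac{b}{3} + \frac{5 b p}{3}$ ($O{\left(b,p \right)} = \frac{5 b p + b}{3} = \frac{b + 5 b p}{3} = \frac{b}{3} + \frac{5 b p}{3}$)
$d{\left(k \right)} = -21$ ($d{\left(k \right)} = 7 \left(-3\right) = -21$)
$M{\left(L \right)} = \frac{92 + L}{-2 + L}$
$M{\left(-1 \right)} d{\left(O{\left(3,4 \right)} \right)} = \frac{92 - 1}{-2 - 1} \left(-21\right) = \frac{1}{-3} \cdot 91 \left(-21\right) = \left(- \frac{1}{3}\right) 91 \left(-21\right) = \left(- \frac{91}{3}\right) \left(-21\right) = 637$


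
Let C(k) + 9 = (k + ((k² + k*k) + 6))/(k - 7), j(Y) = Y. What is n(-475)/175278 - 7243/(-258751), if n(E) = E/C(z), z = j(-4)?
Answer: 8957926403/317473504446 ≈ 0.028216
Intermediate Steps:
z = -4
C(k) = -9 + (6 + k + 2*k²)/(-7 + k) (C(k) = -9 + (k + ((k² + k*k) + 6))/(k - 7) = -9 + (k + ((k² + k²) + 6))/(-7 + k) = -9 + (k + (2*k² + 6))/(-7 + k) = -9 + (k + (6 + 2*k²))/(-7 + k) = -9 + (6 + k + 2*k²)/(-7 + k))
n(E) = -11*E/133 (n(E) = E/(((69 - 8*(-4) + 2*(-4)²)/(-7 - 4))) = E/(((69 + 32 + 2*16)/(-11))) = E/((-(69 + 32 + 32)/11)) = E/((-1/11*133)) = E/(-133/11) = E*(-11/133) = -11*E/133)
n(-475)/175278 - 7243/(-258751) = -11/133*(-475)/175278 - 7243/(-258751) = (275/7)*(1/175278) - 7243*(-1/258751) = 275/1226946 + 7243/258751 = 8957926403/317473504446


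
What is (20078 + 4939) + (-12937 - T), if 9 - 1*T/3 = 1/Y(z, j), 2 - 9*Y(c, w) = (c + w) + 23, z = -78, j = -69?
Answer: 168745/14 ≈ 12053.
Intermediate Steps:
Y(c, w) = -7/3 - c/9 - w/9 (Y(c, w) = 2/9 - ((c + w) + 23)/9 = 2/9 - (23 + c + w)/9 = 2/9 + (-23/9 - c/9 - w/9) = -7/3 - c/9 - w/9)
T = 375/14 (T = 27 - 3/(-7/3 - ⅑*(-78) - ⅑*(-69)) = 27 - 3/(-7/3 + 26/3 + 23/3) = 27 - 3/14 = 375/14 ≈ 26.786)
(20078 + 4939) + (-12937 - T) = (20078 + 4939) + (-12937 - 1*375/14) = 25017 + (-12937 - 375/14) = 25017 - 181493/14 = 168745/14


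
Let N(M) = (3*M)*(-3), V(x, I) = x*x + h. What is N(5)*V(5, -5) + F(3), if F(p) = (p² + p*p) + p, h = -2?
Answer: -1014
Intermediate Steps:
F(p) = p + 2*p² (F(p) = (p² + p²) + p = 2*p² + p = p + 2*p²)
V(x, I) = -2 + x² (V(x, I) = x*x - 2 = x² - 2 = -2 + x²)
N(M) = -9*M
N(5)*V(5, -5) + F(3) = (-9*5)*(-2 + 5²) + 3*(1 + 2*3) = -45*(-2 + 25) + 3*(1 + 6) = -45*23 + 3*7 = -1035 + 21 = -1014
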